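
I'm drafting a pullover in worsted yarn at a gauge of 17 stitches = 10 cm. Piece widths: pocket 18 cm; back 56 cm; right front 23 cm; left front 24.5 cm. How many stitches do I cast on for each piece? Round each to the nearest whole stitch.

Rate = 17/10 = 1.7 sts per cm.
pocket: 18 × 1.7 = 30.60 → 31.
back: 56 × 1.7 = 95.20 → 95.
right front: 23 × 1.7 = 39.10 → 39.
left front: 24.5 × 1.7 = 41.65 → 42.

pocket 31; back 95; right front 39; left front 42.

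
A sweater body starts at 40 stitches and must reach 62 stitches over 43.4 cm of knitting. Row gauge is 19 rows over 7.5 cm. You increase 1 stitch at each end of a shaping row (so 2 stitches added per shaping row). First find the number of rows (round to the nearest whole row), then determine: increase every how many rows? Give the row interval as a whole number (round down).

Rows = 43.4 × 2.533 = 109.9 → 110 rows.
Stitches to add: 22 → 11 shaping rows (at 2 st each).
110 / 11 = 10.00 → every 10 rows.

Increase every 10th row.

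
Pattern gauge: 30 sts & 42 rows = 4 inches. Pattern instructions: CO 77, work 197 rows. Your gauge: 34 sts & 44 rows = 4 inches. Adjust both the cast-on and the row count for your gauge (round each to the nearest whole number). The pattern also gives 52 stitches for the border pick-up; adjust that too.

Cast on 87 stitches; work 206 rows; border pick-up 59 stitches.

Stitches: 77 × 34/30 = 87.27 → 87.
Rows: 197 × 44/42 = 206.38 → 206.
border pick-up: 52 × 34/30 = 58.93 → 59.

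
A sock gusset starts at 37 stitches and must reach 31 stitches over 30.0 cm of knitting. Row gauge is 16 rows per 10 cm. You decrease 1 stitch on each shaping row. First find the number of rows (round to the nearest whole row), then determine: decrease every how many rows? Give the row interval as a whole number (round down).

Decrease every 8th row.

Rows = 30.0 × 1.6 = 48.0 → 48 rows.
Stitches to remove: 6 → 6 shaping rows (at 1 st each).
48 / 6 = 8.00 → every 8 rows.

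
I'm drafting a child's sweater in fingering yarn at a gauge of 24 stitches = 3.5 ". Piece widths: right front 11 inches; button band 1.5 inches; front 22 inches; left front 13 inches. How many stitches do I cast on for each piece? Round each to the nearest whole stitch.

right front 75; button band 10; front 151; left front 89.

Rate = 24/3.5 = 6.857 sts per in.
right front: 11 × 6.857 = 75.43 → 75.
button band: 1.5 × 6.857 = 10.29 → 10.
front: 22 × 6.857 = 150.86 → 151.
left front: 13 × 6.857 = 89.14 → 89.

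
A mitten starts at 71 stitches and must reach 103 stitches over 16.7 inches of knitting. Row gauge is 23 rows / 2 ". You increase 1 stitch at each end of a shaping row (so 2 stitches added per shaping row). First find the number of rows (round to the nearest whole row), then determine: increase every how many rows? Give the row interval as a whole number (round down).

Increase every 12th row.

Rows = 16.7 × 11.5 = 192.0 → 192 rows.
Stitches to add: 32 → 16 shaping rows (at 2 st each).
192 / 16 = 12.00 → every 12 rows.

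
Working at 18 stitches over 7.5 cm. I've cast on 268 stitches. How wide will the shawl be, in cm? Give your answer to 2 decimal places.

111.67 cm.

18 stitches / 7.5 cm = 2.4 stitches per cm.
268 / 2.4 = 111.667 cm.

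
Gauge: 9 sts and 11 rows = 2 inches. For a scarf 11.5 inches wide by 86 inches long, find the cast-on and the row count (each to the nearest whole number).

Cast on 52 stitches and work 473 rows.

Stitch gauge = 9/2 = 4.5 sts/in; 11.5 × 4.5 = 51.75 → 52 sts.
Row gauge = 11/2 = 5.5 rows/in; 86 × 5.5 = 473.00 → 473 rows.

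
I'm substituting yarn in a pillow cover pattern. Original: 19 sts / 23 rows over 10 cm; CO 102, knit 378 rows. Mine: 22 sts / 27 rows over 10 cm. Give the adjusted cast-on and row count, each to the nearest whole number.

Stitches: 102 × 22/19 = 118.11 → 118.
Rows: 378 × 27/23 = 443.74 → 444.

Cast on 118 stitches; work 444 rows.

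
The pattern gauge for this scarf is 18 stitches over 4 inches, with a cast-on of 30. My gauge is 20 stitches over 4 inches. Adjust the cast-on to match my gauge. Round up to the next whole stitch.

Scale factor = 20 / 18 = 1.111.
30 × 20 / 18 = 33.33 sts.
→ 34 sts.

Cast on 34 stitches.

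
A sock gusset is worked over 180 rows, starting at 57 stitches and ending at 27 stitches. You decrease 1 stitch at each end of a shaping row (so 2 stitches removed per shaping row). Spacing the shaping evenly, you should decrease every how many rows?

Decrease every 12th row.

Stitches to remove: |27 − 57| = 30.
Shaping rows needed: 30 / 2 = 15.
180 rows / 15 = every 12 rows.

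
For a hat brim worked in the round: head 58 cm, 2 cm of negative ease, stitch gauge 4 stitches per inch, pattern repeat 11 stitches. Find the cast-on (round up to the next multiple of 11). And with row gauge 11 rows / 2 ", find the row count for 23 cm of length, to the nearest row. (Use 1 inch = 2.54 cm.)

Cast on 99 stitches; work 50 rows.

Finished = 58 − 2 = 56 cm.
56 cm × 1/2.54 = 22.05 inches.
4/1 = 4 sts per in; 22.05 × 4 = 88.19 sts.
Next multiple of 11 → 99.
23 cm = 9.06 inches; × 5.5 = 49.80 → 50 rows.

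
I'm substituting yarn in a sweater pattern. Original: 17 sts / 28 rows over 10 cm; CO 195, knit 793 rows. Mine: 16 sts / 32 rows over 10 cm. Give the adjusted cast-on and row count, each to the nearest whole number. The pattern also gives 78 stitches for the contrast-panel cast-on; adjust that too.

Stitches: 195 × 16/17 = 183.53 → 184.
Rows: 793 × 32/28 = 906.29 → 906.
contrast-panel cast-on: 78 × 16/17 = 73.41 → 73.

Cast on 184 stitches; work 906 rows; contrast-panel cast-on 73 stitches.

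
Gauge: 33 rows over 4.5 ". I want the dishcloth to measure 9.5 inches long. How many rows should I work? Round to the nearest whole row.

70 rows.

33 rows / 4.5 in = 7.333 rows per inch.
9.5 × 7.333 = 69.67 rows.
Round to nearest → 70.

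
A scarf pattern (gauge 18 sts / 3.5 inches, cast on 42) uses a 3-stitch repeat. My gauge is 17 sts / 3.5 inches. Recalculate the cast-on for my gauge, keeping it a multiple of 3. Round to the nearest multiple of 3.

42 × 17 / 18 = 39.67.
Nearest multiple of 3: 39.

Cast on 39 stitches.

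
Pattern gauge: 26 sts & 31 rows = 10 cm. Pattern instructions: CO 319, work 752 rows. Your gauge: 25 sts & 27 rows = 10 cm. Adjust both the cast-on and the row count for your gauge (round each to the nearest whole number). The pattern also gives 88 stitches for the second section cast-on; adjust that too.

Cast on 307 stitches; work 655 rows; second section cast-on 85 stitches.

Stitches: 319 × 25/26 = 306.73 → 307.
Rows: 752 × 27/31 = 654.97 → 655.
second section cast-on: 88 × 25/26 = 84.62 → 85.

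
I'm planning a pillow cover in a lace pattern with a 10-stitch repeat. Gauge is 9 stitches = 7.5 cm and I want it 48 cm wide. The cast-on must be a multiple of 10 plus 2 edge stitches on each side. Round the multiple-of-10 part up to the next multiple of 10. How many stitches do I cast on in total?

CO 64 sts.

9 / 7.5 = 1.2 sts per cm.
48 × 1.2 = 57.60 sts.
Less 4 edge sts → 53.60 for the repeat.
Next multiple of 10: 60.
Add back 4 edge sts → 64.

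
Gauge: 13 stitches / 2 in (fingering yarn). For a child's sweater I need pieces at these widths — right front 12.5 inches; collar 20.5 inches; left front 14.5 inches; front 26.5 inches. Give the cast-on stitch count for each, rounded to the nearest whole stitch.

Rate = 13/2 = 6.5 sts per in.
right front: 12.5 × 6.5 = 81.25 → 81.
collar: 20.5 × 6.5 = 133.25 → 133.
left front: 14.5 × 6.5 = 94.25 → 94.
front: 26.5 × 6.5 = 172.25 → 172.

right front 81; collar 133; left front 94; front 172.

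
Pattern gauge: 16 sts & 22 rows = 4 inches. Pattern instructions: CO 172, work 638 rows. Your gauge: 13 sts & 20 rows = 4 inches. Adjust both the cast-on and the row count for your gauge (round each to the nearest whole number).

Cast on 140 stitches; work 580 rows.

Stitches: 172 × 13/16 = 139.75 → 140.
Rows: 638 × 20/22 = 580.00 → 580.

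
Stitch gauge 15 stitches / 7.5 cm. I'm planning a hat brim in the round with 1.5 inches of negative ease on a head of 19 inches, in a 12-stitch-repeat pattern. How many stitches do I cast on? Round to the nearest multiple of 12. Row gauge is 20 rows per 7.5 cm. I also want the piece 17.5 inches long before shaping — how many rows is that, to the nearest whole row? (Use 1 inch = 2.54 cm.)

Finished = 19 − 1.5 = 17.5 inches.
17.5 inches × 2.54 = 44.45 cm.
15/7.5 = 2 sts per cm; 44.45 × 2 = 88.90 sts.
Nearest multiple of 12 → 84.
17.5 inches = 44.45 cm; × 2.667 = 118.53 → 119 rows.

Cast on 84 stitches; work 119 rows.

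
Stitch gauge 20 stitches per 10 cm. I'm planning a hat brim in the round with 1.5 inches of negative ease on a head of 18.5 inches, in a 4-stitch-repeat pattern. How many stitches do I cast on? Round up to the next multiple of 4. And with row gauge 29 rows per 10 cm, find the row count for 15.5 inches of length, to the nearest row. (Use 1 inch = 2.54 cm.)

Cast on 88 stitches; work 114 rows.

Finished = 18.5 − 1.5 = 17 inches.
17 inches × 2.54 = 43.18 cm.
20/10 = 2 sts per cm; 43.18 × 2 = 86.36 sts.
Next multiple of 4 → 88.
15.5 inches = 39.37 cm; × 2.9 = 114.17 → 114 rows.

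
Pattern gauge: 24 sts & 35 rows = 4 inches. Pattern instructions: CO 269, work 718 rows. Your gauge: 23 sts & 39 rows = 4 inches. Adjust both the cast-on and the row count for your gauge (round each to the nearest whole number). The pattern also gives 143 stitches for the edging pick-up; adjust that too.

Cast on 258 stitches; work 800 rows; edging pick-up 137 stitches.

Stitches: 269 × 23/24 = 257.79 → 258.
Rows: 718 × 39/35 = 800.06 → 800.
edging pick-up: 143 × 23/24 = 137.04 → 137.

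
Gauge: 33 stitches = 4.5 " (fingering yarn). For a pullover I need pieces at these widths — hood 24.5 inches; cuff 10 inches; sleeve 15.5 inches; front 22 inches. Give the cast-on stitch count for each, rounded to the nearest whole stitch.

hood 180; cuff 73; sleeve 114; front 161.

Rate = 33/4.5 = 7.333 sts per in.
hood: 24.5 × 7.333 = 179.67 → 180.
cuff: 10 × 7.333 = 73.33 → 73.
sleeve: 15.5 × 7.333 = 113.67 → 114.
front: 22 × 7.333 = 161.33 → 161.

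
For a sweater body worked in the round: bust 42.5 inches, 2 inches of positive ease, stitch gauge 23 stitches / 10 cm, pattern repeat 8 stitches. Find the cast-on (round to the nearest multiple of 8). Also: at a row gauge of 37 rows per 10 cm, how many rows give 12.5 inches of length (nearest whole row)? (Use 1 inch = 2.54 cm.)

Cast on 256 stitches; work 117 rows.

Finished = 42.5 + 2 = 44.5 inches.
44.5 inches × 2.54 = 113.03 cm.
23/10 = 2.3 sts per cm; 113.03 × 2.3 = 259.97 sts.
Nearest multiple of 8 → 256.
12.5 inches = 31.75 cm; × 3.7 = 117.47 → 117 rows.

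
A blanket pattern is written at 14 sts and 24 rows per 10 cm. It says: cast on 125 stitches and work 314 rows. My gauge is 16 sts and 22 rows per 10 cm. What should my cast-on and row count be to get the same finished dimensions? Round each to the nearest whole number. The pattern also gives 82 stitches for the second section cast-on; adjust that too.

Stitches: 125 × 16/14 = 142.86 → 143.
Rows: 314 × 22/24 = 287.83 → 288.
second section cast-on: 82 × 16/14 = 93.71 → 94.

Cast on 143 stitches; work 288 rows; second section cast-on 94 stitches.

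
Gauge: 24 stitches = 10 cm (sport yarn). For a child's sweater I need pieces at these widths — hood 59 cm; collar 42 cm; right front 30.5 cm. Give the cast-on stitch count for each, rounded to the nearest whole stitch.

hood 142; collar 101; right front 73.

Rate = 24/10 = 2.4 sts per cm.
hood: 59 × 2.4 = 141.60 → 142.
collar: 42 × 2.4 = 100.80 → 101.
right front: 30.5 × 2.4 = 73.20 → 73.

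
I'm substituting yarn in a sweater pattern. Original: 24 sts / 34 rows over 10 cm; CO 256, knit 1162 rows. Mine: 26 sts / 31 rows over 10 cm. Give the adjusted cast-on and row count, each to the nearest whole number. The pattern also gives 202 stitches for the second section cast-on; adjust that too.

Cast on 277 stitches; work 1059 rows; second section cast-on 219 stitches.

Stitches: 256 × 26/24 = 277.33 → 277.
Rows: 1162 × 31/34 = 1059.47 → 1059.
second section cast-on: 202 × 26/24 = 218.83 → 219.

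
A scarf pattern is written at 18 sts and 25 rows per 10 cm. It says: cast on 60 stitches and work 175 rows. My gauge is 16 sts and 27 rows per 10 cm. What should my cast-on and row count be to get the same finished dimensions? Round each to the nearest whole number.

Cast on 53 stitches; work 189 rows.

Stitches: 60 × 16/18 = 53.33 → 53.
Rows: 175 × 27/25 = 189.00 → 189.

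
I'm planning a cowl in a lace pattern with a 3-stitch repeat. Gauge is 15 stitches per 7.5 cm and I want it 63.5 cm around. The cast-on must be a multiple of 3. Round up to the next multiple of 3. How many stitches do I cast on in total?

15 / 7.5 = 2 sts per cm.
63.5 × 2 = 127.00 sts.
Next multiple of 3: 129.

129 stitches.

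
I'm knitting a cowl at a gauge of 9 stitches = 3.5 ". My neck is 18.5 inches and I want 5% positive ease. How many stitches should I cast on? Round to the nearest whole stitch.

Finished = 18.5 × 1.05 = 19.43 in.
9 / 3.5 = 2.571 sts per inch.
19.43 × 2.571 = 49.95 sts.
→ 50 sts.

Cast on 50 stitches.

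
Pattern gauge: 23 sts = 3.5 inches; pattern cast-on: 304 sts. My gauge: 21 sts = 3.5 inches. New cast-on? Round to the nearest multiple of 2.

CO 278 sts.

Scale factor = 21 / 23 = 0.913.
304 × 21 / 23 = 277.57 sts.
→ 278 sts.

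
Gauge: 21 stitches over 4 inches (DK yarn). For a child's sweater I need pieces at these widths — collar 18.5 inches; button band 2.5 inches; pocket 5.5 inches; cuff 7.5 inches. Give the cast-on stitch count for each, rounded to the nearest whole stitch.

Rate = 21/4 = 5.25 sts per in.
collar: 18.5 × 5.25 = 97.12 → 97.
button band: 2.5 × 5.25 = 13.12 → 13.
pocket: 5.5 × 5.25 = 28.88 → 29.
cuff: 7.5 × 5.25 = 39.38 → 39.

collar 97; button band 13; pocket 29; cuff 39.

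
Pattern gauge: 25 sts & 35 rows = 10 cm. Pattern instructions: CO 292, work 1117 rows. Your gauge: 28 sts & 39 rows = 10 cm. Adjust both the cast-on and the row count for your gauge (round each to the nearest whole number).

Stitches: 292 × 28/25 = 327.04 → 327.
Rows: 1117 × 39/35 = 1244.66 → 1245.

Cast on 327 stitches; work 1245 rows.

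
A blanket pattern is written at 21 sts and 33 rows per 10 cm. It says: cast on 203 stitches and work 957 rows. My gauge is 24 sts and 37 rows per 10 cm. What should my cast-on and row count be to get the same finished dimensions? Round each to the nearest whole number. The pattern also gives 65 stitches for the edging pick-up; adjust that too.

Cast on 232 stitches; work 1073 rows; edging pick-up 74 stitches.

Stitches: 203 × 24/21 = 232.00 → 232.
Rows: 957 × 37/33 = 1073.00 → 1073.
edging pick-up: 65 × 24/21 = 74.29 → 74.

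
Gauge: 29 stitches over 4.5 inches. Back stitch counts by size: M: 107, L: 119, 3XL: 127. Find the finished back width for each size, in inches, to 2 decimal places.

29/4.5 = 6.444 sts per in.
M: 107 / 6.444 = 16.603 → 16.60 in.
L: 119 / 6.444 = 18.466 → 18.47 in.
3XL: 127 / 6.444 = 19.707 → 19.71 in.

M 16.60 inches; L 18.47 inches; 3XL 19.71 inches.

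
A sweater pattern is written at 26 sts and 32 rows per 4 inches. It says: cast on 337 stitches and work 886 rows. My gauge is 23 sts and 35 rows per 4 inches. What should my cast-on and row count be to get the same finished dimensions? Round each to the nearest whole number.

Stitches: 337 × 23/26 = 298.12 → 298.
Rows: 886 × 35/32 = 969.06 → 969.

Cast on 298 stitches; work 969 rows.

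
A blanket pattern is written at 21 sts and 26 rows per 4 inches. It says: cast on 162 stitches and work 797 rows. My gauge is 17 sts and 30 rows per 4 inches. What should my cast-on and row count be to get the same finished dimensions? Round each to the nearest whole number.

Stitches: 162 × 17/21 = 131.14 → 131.
Rows: 797 × 30/26 = 919.62 → 920.

Cast on 131 stitches; work 920 rows.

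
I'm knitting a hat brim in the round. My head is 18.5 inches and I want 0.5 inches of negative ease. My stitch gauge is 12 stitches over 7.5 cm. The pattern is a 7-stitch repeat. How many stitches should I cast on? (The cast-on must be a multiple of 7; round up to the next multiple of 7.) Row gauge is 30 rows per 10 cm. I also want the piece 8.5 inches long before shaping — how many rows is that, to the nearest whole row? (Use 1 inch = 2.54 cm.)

Finished = 18.5 − 0.5 = 18 inches.
18 inches × 2.54 = 45.72 cm.
12/7.5 = 1.6 sts per cm; 45.72 × 1.6 = 73.15 sts.
Next multiple of 7 → 77.
8.5 inches = 21.59 cm; × 3 = 64.77 → 65 rows.

Cast on 77 stitches; work 65 rows.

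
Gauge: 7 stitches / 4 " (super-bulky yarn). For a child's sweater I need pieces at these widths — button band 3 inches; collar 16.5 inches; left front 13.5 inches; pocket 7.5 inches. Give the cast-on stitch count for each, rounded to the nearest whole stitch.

button band 5; collar 29; left front 24; pocket 13.

Rate = 7/4 = 1.75 sts per in.
button band: 3 × 1.75 = 5.25 → 5.
collar: 16.5 × 1.75 = 28.88 → 29.
left front: 13.5 × 1.75 = 23.62 → 24.
pocket: 7.5 × 1.75 = 13.12 → 13.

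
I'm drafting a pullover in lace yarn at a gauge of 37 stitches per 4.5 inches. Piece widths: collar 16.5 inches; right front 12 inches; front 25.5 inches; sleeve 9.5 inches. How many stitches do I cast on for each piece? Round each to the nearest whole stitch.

collar 136; right front 99; front 210; sleeve 78.

Rate = 37/4.5 = 8.222 sts per in.
collar: 16.5 × 8.222 = 135.67 → 136.
right front: 12 × 8.222 = 98.67 → 99.
front: 25.5 × 8.222 = 209.67 → 210.
sleeve: 9.5 × 8.222 = 78.11 → 78.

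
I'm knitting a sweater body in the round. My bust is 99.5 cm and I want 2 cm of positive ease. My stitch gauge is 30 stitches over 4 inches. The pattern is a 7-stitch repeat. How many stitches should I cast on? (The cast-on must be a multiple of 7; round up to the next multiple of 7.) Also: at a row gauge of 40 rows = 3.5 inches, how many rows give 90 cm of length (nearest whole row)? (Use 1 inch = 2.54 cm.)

Finished = 99.5 + 2 = 101.5 cm.
101.5 cm × 1/2.54 = 39.96 inches.
30/4 = 7.5 sts per in; 39.96 × 7.5 = 299.70 sts.
Next multiple of 7 → 301.
90 cm = 35.43 inches; × 11.429 = 404.95 → 405 rows.

Cast on 301 stitches; work 405 rows.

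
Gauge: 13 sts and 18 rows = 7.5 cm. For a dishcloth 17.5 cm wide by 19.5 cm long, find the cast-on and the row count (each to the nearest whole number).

Cast on 30 stitches and work 47 rows.

Stitch gauge = 13/7.5 = 1.733 sts/cm; 17.5 × 1.733 = 30.33 → 30 sts.
Row gauge = 18/7.5 = 2.4 rows/cm; 19.5 × 2.4 = 46.80 → 47 rows.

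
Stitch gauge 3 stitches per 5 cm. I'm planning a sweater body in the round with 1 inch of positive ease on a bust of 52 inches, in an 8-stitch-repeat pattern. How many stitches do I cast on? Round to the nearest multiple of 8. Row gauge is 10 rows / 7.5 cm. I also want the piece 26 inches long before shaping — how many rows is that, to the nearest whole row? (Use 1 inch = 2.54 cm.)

Finished = 52 + 1 = 53 inches.
53 inches × 2.54 = 134.62 cm.
3/5 = 0.6 sts per cm; 134.62 × 0.6 = 80.77 sts.
Nearest multiple of 8 → 80.
26 inches = 66.04 cm; × 1.333 = 88.05 → 88 rows.

Cast on 80 stitches; work 88 rows.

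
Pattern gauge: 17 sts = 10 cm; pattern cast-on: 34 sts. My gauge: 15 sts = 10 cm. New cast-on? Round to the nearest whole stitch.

CO 30 sts.

Scale factor = 15 / 17 = 0.882.
34 × 15 / 17 = 30.00 sts.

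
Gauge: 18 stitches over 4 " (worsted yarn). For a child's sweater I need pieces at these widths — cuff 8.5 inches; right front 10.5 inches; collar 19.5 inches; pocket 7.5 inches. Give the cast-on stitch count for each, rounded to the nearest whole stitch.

Rate = 18/4 = 4.5 sts per in.
cuff: 8.5 × 4.5 = 38.25 → 38.
right front: 10.5 × 4.5 = 47.25 → 47.
collar: 19.5 × 4.5 = 87.75 → 88.
pocket: 7.5 × 4.5 = 33.75 → 34.

cuff 38; right front 47; collar 88; pocket 34.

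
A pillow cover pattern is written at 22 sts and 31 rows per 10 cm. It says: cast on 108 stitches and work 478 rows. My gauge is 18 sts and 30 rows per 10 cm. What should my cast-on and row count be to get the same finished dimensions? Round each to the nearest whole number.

Cast on 88 stitches; work 463 rows.

Stitches: 108 × 18/22 = 88.36 → 88.
Rows: 478 × 30/31 = 462.58 → 463.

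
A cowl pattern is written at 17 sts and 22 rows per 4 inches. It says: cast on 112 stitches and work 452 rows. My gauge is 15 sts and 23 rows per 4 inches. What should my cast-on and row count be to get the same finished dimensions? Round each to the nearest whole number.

Cast on 99 stitches; work 473 rows.

Stitches: 112 × 15/17 = 98.82 → 99.
Rows: 452 × 23/22 = 472.55 → 473.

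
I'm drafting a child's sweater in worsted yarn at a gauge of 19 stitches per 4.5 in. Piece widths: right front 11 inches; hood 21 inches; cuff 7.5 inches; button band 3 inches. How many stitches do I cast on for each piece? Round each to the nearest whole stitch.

Rate = 19/4.5 = 4.222 sts per in.
right front: 11 × 4.222 = 46.44 → 46.
hood: 21 × 4.222 = 88.67 → 89.
cuff: 7.5 × 4.222 = 31.67 → 32.
button band: 3 × 4.222 = 12.67 → 13.

right front 46; hood 89; cuff 32; button band 13.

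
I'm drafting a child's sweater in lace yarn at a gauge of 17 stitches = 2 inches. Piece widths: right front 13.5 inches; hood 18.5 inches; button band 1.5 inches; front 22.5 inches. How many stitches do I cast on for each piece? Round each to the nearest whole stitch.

right front 115; hood 157; button band 13; front 191.

Rate = 17/2 = 8.5 sts per in.
right front: 13.5 × 8.5 = 114.75 → 115.
hood: 18.5 × 8.5 = 157.25 → 157.
button band: 1.5 × 8.5 = 12.75 → 13.
front: 22.5 × 8.5 = 191.25 → 191.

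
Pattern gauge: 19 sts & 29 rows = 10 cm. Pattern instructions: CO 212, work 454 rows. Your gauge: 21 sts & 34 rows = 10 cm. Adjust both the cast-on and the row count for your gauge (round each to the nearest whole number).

Stitches: 212 × 21/19 = 234.32 → 234.
Rows: 454 × 34/29 = 532.28 → 532.

Cast on 234 stitches; work 532 rows.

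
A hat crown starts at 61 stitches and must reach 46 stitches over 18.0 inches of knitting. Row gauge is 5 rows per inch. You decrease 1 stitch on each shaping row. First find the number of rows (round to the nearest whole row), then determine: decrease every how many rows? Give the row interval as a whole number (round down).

Rows = 18.0 × 5 = 90.0 → 90 rows.
Stitches to remove: 15 → 15 shaping rows (at 1 st each).
90 / 15 = 6.00 → every 6 rows.

Decrease every 6th row.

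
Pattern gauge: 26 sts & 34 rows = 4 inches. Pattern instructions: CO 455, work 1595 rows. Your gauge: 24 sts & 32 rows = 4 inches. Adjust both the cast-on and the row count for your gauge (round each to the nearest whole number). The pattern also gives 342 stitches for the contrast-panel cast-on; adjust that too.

Cast on 420 stitches; work 1501 rows; contrast-panel cast-on 316 stitches.

Stitches: 455 × 24/26 = 420.00 → 420.
Rows: 1595 × 32/34 = 1501.18 → 1501.
contrast-panel cast-on: 342 × 24/26 = 315.69 → 316.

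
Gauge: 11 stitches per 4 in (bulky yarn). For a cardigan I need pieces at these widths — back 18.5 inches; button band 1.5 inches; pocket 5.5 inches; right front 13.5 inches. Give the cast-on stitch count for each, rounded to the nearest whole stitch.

back 51; button band 4; pocket 15; right front 37.

Rate = 11/4 = 2.75 sts per in.
back: 18.5 × 2.75 = 50.88 → 51.
button band: 1.5 × 2.75 = 4.12 → 4.
pocket: 5.5 × 2.75 = 15.12 → 15.
right front: 13.5 × 2.75 = 37.12 → 37.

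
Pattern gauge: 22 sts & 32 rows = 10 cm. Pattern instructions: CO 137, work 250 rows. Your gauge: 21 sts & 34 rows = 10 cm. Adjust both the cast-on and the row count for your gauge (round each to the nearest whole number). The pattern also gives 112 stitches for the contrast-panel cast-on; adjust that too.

Cast on 131 stitches; work 266 rows; contrast-panel cast-on 107 stitches.

Stitches: 137 × 21/22 = 130.77 → 131.
Rows: 250 × 34/32 = 265.62 → 266.
contrast-panel cast-on: 112 × 21/22 = 106.91 → 107.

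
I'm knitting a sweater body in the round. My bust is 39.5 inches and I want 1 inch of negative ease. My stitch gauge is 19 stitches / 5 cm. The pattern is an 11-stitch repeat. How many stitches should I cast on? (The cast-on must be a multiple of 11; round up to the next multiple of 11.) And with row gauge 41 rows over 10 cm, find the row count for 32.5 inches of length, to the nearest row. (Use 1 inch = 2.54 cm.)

Cast on 374 stitches; work 338 rows.

Finished = 39.5 − 1 = 38.5 inches.
38.5 inches × 2.54 = 97.79 cm.
19/5 = 3.8 sts per cm; 97.79 × 3.8 = 371.60 sts.
Next multiple of 11 → 374.
32.5 inches = 82.55 cm; × 4.1 = 338.45 → 338 rows.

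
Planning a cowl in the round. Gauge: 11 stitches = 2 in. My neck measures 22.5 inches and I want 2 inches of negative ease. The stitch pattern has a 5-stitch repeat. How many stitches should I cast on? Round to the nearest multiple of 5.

CO 115 sts.

Finished = 22.5 − 2 = 20.5 inches.
11 / 2 = 5.5 sts/in.
20.5 × 5.5 = 112.75 sts.
Nearest multiple of 5: 115.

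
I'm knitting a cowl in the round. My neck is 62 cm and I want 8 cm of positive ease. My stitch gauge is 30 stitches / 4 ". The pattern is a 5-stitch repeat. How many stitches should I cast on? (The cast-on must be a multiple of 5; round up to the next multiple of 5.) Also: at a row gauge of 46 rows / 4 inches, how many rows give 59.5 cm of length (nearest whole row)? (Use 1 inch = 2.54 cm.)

Finished = 62 + 8 = 70 cm.
70 cm × 1/2.54 = 27.56 inches.
30/4 = 7.5 sts per in; 27.56 × 7.5 = 206.69 sts.
Next multiple of 5 → 210.
59.5 cm = 23.43 inches; × 11.5 = 269.39 → 269 rows.

Cast on 210 stitches; work 269 rows.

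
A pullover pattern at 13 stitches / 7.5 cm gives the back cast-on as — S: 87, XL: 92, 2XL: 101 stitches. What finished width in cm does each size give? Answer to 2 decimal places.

S 50.19 cm; XL 53.08 cm; 2XL 58.27 cm.

13/7.5 = 1.733 sts per cm.
S: 87 / 1.733 = 50.192 → 50.19 cm.
XL: 92 / 1.733 = 53.077 → 53.08 cm.
2XL: 101 / 1.733 = 58.269 → 58.27 cm.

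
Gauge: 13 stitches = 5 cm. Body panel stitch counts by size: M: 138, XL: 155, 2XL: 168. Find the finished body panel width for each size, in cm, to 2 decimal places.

M 53.08 cm; XL 59.62 cm; 2XL 64.62 cm.

13/5 = 2.6 sts per cm.
M: 138 / 2.6 = 53.077 → 53.08 cm.
XL: 155 / 2.6 = 59.615 → 59.62 cm.
2XL: 168 / 2.6 = 64.615 → 64.62 cm.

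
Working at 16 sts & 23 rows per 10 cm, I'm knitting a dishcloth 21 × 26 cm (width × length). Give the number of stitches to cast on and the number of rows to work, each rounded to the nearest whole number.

Cast on 34 stitches and work 60 rows.

Stitch gauge = 16/10 = 1.6 sts/cm; 21 × 1.6 = 33.60 → 34 sts.
Row gauge = 23/10 = 2.3 rows/cm; 26 × 2.3 = 59.80 → 60 rows.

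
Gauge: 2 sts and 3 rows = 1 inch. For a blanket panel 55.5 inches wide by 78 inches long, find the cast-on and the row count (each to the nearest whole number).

Stitch gauge = 2/1 = 2 sts/in; 55.5 × 2 = 111.00 → 111 sts.
Row gauge = 3/1 = 3 rows/in; 78 × 3 = 234.00 → 234 rows.

Cast on 111 stitches and work 234 rows.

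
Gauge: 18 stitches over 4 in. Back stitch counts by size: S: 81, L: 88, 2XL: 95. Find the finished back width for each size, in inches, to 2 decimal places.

18/4 = 4.5 sts per in.
S: 81 / 4.5 = 18.000 → 18.00 in.
L: 88 / 4.5 = 19.556 → 19.56 in.
2XL: 95 / 4.5 = 21.111 → 21.11 in.

S 18.00 inches; L 19.56 inches; 2XL 21.11 inches.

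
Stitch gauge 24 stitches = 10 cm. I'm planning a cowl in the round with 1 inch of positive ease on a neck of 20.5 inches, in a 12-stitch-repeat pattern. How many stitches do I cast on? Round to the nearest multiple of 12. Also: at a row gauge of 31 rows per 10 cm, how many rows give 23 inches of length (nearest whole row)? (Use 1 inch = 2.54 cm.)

Cast on 132 stitches; work 181 rows.

Finished = 20.5 + 1 = 21.5 inches.
21.5 inches × 2.54 = 54.61 cm.
24/10 = 2.4 sts per cm; 54.61 × 2.4 = 131.06 sts.
Nearest multiple of 12 → 132.
23 inches = 58.42 cm; × 3.1 = 181.10 → 181 rows.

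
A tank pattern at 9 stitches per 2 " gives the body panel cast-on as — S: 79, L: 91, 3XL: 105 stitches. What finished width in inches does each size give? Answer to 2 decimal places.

9/2 = 4.5 sts per in.
S: 79 / 4.5 = 17.556 → 17.56 in.
L: 91 / 4.5 = 20.222 → 20.22 in.
3XL: 105 / 4.5 = 23.333 → 23.33 in.

S 17.56 inches; L 20.22 inches; 3XL 23.33 inches.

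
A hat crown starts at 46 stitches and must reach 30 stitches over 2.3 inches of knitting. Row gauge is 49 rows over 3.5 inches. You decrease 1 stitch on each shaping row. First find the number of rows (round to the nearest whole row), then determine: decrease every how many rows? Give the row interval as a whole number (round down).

Decrease every 2nd row.

Rows = 2.3 × 14 = 32.2 → 32 rows.
Stitches to remove: 16 → 16 shaping rows (at 1 st each).
32 / 16 = 2.00 → every 2 rows.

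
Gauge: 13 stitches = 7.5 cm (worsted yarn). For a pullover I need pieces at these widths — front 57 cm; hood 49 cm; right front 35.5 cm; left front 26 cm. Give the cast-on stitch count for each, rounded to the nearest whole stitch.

Rate = 13/7.5 = 1.733 sts per cm.
front: 57 × 1.733 = 98.80 → 99.
hood: 49 × 1.733 = 84.93 → 85.
right front: 35.5 × 1.733 = 61.53 → 62.
left front: 26 × 1.733 = 45.07 → 45.

front 99; hood 85; right front 62; left front 45.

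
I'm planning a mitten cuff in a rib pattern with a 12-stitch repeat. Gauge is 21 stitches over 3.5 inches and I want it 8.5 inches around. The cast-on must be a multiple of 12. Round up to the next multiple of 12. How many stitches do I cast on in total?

21 / 3.5 = 6 sts per inch.
8.5 × 6 = 51.00 sts.
Next multiple of 12: 60.

Cast on 60 stitches.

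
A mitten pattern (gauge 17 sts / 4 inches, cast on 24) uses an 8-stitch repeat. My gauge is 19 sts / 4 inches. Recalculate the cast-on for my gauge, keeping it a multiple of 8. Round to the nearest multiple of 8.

24 stitches.

24 × 19 / 17 = 26.82.
Nearest multiple of 8: 24.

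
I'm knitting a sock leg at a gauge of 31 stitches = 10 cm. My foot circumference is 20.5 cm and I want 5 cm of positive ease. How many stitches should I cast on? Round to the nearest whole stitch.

Finished = 20.5 + 5 = 25.5 cm.
31 / 10 = 3.1 sts per cm.
25.50 × 3.1 = 79.05 sts.
→ 79 sts.

Cast on 79 stitches.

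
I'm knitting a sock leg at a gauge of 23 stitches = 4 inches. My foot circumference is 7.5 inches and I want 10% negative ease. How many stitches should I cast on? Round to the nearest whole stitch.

CO 39 sts.

Finished = 7.5 × 0.90 = 6.75 in.
23 / 4 = 5.75 sts per inch.
6.75 × 5.75 = 38.81 sts.
→ 39 sts.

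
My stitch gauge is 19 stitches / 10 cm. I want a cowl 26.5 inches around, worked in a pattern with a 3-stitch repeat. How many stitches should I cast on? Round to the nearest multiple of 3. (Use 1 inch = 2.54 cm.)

26.5 in = 26.5 × 2.54 = 67.31 cm.
19 / 10 = 1.9 sts/cm.
67.31 × 1.9 = 127.89 sts.
→ 129.

129 stitches.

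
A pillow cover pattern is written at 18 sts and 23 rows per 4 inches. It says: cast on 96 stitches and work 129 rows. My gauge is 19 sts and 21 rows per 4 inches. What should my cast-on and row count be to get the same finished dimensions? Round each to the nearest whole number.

Cast on 101 stitches; work 118 rows.

Stitches: 96 × 19/18 = 101.33 → 101.
Rows: 129 × 21/23 = 117.78 → 118.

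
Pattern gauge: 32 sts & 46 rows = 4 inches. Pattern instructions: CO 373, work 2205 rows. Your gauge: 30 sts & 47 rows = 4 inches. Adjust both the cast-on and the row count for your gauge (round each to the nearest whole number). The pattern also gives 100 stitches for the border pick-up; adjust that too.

Cast on 350 stitches; work 2253 rows; border pick-up 94 stitches.

Stitches: 373 × 30/32 = 349.69 → 350.
Rows: 2205 × 47/46 = 2252.93 → 2253.
border pick-up: 100 × 30/32 = 93.75 → 94.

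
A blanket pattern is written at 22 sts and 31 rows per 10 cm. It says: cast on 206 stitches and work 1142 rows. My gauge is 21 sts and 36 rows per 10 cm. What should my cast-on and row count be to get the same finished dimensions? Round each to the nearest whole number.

Stitches: 206 × 21/22 = 196.64 → 197.
Rows: 1142 × 36/31 = 1326.19 → 1326.

Cast on 197 stitches; work 1326 rows.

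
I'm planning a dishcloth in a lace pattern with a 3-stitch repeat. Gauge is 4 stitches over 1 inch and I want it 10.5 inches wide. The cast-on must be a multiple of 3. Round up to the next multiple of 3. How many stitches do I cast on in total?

4 / 1 = 4 sts per inch.
10.5 × 4 = 42.00 sts.
Next multiple of 3: 42.

CO 42 sts.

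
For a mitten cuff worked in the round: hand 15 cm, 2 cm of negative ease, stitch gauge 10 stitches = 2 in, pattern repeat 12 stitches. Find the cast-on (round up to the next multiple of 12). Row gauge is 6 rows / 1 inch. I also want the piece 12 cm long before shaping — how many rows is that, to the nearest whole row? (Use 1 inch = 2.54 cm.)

Cast on 36 stitches; work 28 rows.

Finished = 15 − 2 = 13 cm.
13 cm × 1/2.54 = 5.12 inches.
10/2 = 5 sts per in; 5.12 × 5 = 25.59 sts.
Next multiple of 12 → 36.
12 cm = 4.72 inches; × 6 = 28.35 → 28 rows.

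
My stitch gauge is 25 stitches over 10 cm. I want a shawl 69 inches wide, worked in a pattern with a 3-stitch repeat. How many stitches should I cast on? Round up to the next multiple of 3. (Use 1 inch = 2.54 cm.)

CO 441 sts.

69 in = 69 × 2.54 = 175.26 cm.
25 / 10 = 2.5 sts/cm.
175.26 × 2.5 = 438.15 sts.
→ 441.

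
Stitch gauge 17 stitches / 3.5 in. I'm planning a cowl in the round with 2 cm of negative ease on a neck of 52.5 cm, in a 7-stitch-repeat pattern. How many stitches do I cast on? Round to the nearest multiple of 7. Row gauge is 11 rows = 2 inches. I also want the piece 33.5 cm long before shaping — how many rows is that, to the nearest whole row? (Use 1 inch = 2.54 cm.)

Finished = 52.5 − 2 = 50.5 cm.
50.5 cm × 1/2.54 = 19.88 inches.
17/3.5 = 4.857 sts per in; 19.88 × 4.857 = 96.57 sts.
Nearest multiple of 7 → 98.
33.5 cm = 13.19 inches; × 5.5 = 72.54 → 73 rows.

Cast on 98 stitches; work 73 rows.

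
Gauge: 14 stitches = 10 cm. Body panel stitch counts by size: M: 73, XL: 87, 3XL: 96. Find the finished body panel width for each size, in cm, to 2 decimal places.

M 52.14 cm; XL 62.14 cm; 3XL 68.57 cm.

14/10 = 1.4 sts per cm.
M: 73 / 1.4 = 52.143 → 52.14 cm.
XL: 87 / 1.4 = 62.143 → 62.14 cm.
3XL: 96 / 1.4 = 68.571 → 68.57 cm.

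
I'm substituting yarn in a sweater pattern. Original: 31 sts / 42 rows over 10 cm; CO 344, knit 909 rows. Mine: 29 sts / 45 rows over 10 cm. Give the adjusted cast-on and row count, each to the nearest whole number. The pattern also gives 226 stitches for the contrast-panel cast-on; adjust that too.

Stitches: 344 × 29/31 = 321.81 → 322.
Rows: 909 × 45/42 = 973.93 → 974.
contrast-panel cast-on: 226 × 29/31 = 211.42 → 211.

Cast on 322 stitches; work 974 rows; contrast-panel cast-on 211 stitches.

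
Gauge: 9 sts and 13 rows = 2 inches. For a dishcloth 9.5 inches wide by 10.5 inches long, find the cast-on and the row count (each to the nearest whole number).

Cast on 43 stitches and work 68 rows.

Stitch gauge = 9/2 = 4.5 sts/in; 9.5 × 4.5 = 42.75 → 43 sts.
Row gauge = 13/2 = 6.5 rows/in; 10.5 × 6.5 = 68.25 → 68 rows.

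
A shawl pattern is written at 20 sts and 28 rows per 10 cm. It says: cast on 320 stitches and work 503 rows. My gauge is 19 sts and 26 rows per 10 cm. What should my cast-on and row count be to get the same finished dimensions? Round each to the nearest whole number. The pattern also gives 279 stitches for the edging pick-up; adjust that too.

Cast on 304 stitches; work 467 rows; edging pick-up 265 stitches.

Stitches: 320 × 19/20 = 304.00 → 304.
Rows: 503 × 26/28 = 467.07 → 467.
edging pick-up: 279 × 19/20 = 265.05 → 265.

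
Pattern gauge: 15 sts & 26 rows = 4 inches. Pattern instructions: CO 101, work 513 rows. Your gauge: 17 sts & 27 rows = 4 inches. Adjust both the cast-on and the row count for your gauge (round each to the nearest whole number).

Stitches: 101 × 17/15 = 114.47 → 114.
Rows: 513 × 27/26 = 532.73 → 533.

Cast on 114 stitches; work 533 rows.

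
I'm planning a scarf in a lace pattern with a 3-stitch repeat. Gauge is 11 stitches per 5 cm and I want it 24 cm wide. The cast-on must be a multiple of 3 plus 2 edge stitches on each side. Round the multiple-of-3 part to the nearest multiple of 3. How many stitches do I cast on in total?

Cast on 52 stitches.

11 / 5 = 2.2 sts per cm.
24 × 2.2 = 52.80 sts.
Less 4 edge sts → 48.80 for the repeat.
Nearest multiple of 3: 48.
Add back 4 edge sts → 52.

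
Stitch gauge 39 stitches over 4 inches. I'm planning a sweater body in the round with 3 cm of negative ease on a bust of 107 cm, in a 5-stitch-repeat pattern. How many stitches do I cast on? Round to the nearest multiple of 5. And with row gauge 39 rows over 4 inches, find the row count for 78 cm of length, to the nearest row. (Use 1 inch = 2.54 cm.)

Finished = 107 − 3 = 104 cm.
104 cm × 1/2.54 = 40.94 inches.
39/4 = 9.75 sts per in; 40.94 × 9.75 = 399.21 sts.
Nearest multiple of 5 → 400.
78 cm = 30.71 inches; × 9.75 = 299.41 → 299 rows.

Cast on 400 stitches; work 299 rows.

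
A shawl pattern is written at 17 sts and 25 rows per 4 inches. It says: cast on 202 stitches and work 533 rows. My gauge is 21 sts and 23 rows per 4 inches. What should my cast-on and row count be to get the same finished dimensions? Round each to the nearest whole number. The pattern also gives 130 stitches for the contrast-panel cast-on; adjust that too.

Cast on 250 stitches; work 490 rows; contrast-panel cast-on 161 stitches.

Stitches: 202 × 21/17 = 249.53 → 250.
Rows: 533 × 23/25 = 490.36 → 490.
contrast-panel cast-on: 130 × 21/17 = 160.59 → 161.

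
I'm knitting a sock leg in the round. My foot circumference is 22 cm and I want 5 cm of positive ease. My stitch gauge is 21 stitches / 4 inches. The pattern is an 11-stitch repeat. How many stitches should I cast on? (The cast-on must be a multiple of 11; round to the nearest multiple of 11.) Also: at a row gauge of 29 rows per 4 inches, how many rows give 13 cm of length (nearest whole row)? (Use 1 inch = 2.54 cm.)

Finished = 22 + 5 = 27 cm.
27 cm × 1/2.54 = 10.63 inches.
21/4 = 5.25 sts per in; 10.63 × 5.25 = 55.81 sts.
Nearest multiple of 11 → 55.
13 cm = 5.12 inches; × 7.25 = 37.11 → 37 rows.

Cast on 55 stitches; work 37 rows.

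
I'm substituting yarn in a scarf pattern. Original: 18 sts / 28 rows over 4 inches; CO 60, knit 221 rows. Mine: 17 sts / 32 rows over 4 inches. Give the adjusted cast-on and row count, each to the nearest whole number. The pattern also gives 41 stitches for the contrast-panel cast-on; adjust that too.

Cast on 57 stitches; work 253 rows; contrast-panel cast-on 39 stitches.

Stitches: 60 × 17/18 = 56.67 → 57.
Rows: 221 × 32/28 = 252.57 → 253.
contrast-panel cast-on: 41 × 17/18 = 38.72 → 39.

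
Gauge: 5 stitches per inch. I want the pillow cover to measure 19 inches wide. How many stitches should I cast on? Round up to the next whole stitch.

CO 95 sts.

5 stitches / 1 in = 5 stitches per inch.
19 × 5 = 95.00 stitches.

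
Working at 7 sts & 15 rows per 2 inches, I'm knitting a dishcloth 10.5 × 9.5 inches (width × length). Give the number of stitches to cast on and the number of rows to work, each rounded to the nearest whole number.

Stitch gauge = 7/2 = 3.5 sts/in; 10.5 × 3.5 = 36.75 → 37 sts.
Row gauge = 15/2 = 7.5 rows/in; 9.5 × 7.5 = 71.25 → 71 rows.

Cast on 37 stitches and work 71 rows.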